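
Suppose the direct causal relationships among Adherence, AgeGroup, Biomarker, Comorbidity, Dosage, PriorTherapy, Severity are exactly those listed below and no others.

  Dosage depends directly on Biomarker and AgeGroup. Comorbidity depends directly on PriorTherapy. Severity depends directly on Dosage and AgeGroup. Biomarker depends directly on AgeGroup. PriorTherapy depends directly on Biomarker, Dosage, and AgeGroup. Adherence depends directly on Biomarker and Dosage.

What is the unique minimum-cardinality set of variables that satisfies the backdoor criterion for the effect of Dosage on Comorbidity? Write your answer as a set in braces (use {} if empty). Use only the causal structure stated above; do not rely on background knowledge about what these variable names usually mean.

{AgeGroup, Biomarker}

Variables eligible for adjustment (non-descendants of Dosage, excluding Dosage and Comorbidity): {AgeGroup, Biomarker}.
Backdoor paths from Dosage to Comorbidity:
  P1: Dosage <- AgeGroup -> Biomarker -> PriorTherapy -> Comorbidity
  P2: Dosage <- AgeGroup -> PriorTherapy -> Comorbidity
  P3: Dosage <- Biomarker <- AgeGroup -> PriorTherapy -> Comorbidity
  P4: Dosage <- Biomarker -> PriorTherapy -> Comorbidity
The empty set is not sufficient: P1 (Dosage <- AgeGroup -> Biomarker -> PriorTherapy -> Comorbidity) has no collider blocking it and no conditioned non-collider, so it is open.
Try {AgeGroup, Biomarker}:
  P1: blocked at fork node AgeGroup ∈ conditioning set.
  P2: blocked at fork node AgeGroup ∈ conditioning set.
  P3: blocked at chain node Biomarker ∈ conditioning set.
  P4: blocked at fork node Biomarker ∈ conditioning set.
{AgeGroup, Biomarker} contains no descendant of Dosage and blocks every backdoor path.
Every element of {AgeGroup, Biomarker} is needed (dropping AgeGroup leaves P2 open; dropping Biomarker leaves P4 open), so no proper subset is valid.
Among all size-2 subsets of the eligible variables, only {AgeGroup, Biomarker} blocks every backdoor path, so it is the unique smallest valid adjustment set.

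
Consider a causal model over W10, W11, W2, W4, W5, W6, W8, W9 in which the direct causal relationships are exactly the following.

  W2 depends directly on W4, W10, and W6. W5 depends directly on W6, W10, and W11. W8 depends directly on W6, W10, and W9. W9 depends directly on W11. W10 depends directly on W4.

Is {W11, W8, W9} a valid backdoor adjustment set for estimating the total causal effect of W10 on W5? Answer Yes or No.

Backdoor paths from W10 to W5 (paths whose first edge points into W10):
  P1: W10 <- W4 -> W2 <- W6 -> W5
  P2: W10 <- W4 -> W2 <- W6 -> W8 <- W9 <- W11 -> W5
Condition 1 (no descendant of W10 in the set): FAILS — W8 is a descendant of W10.
Condition 2 (every backdoor path blocked by {W11, W8, W9}):
  P1: blocked at collider W2 (neither it nor any descendant is in the conditioning set).
  P2: blocked at collider W2 (neither it nor any descendant is in the conditioning set).
{W11, W8, W9} does not satisfy the backdoor criterion.

No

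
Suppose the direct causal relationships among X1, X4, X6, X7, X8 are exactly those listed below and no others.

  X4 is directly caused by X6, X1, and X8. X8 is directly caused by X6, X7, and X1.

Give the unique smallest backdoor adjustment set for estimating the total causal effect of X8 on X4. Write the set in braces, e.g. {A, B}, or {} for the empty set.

Variables eligible for adjustment (non-descendants of X8, excluding X8 and X4): {X1, X6, X7}.
Backdoor paths from X8 to X4:
  P1: X8 <- X1 -> X4
  P2: X8 <- X6 -> X4
The empty set is not sufficient: P1 (X8 <- X1 -> X4) has no collider blocking it and no conditioned non-collider, so it is open.
Try {X1, X6}:
  P1: blocked at fork node X1 ∈ conditioning set.
  P2: blocked at fork node X6 ∈ conditioning set.
{X1, X6} contains no descendant of X8 and blocks every backdoor path.
Every element of {X1, X6} is needed (dropping X1 leaves P1 open; dropping X6 leaves P2 open), so no proper subset is valid.
Among all size-2 subsets of the eligible variables, only {X1, X6} blocks every backdoor path, so it is the unique smallest valid adjustment set.

{X1, X6}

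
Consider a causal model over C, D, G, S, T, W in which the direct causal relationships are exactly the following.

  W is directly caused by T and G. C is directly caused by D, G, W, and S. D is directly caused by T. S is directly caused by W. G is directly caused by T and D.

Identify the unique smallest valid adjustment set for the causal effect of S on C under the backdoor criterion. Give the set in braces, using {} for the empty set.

Variables eligible for adjustment (non-descendants of S, excluding S and C): {D, G, T, W}.
Backdoor paths from S to C:
  P1: S <- W <- T -> D -> G -> C
  P2: S <- W <- T -> D -> C
  P3: S <- W <- T -> G <- D -> C
  P4: S <- W <- T -> G -> C
  P5: S <- W <- G <- T -> D -> C
  P6: S <- W <- G <- D -> C
  P7: S <- W <- G -> C
  P8: S <- W -> C
The empty set is not sufficient: P1 (S <- W <- T -> D -> G -> C) has no collider blocking it and no conditioned non-collider, so it is open.
Try {W}:
  P1: blocked at chain node W ∈ conditioning set.
  P2: blocked at chain node W ∈ conditioning set.
  P3: blocked at chain node W ∈ conditioning set.
  P4: blocked at chain node W ∈ conditioning set.
  P5: blocked at chain node W ∈ conditioning set.
  P6: blocked at chain node W ∈ conditioning set.
  P7: blocked at chain node W ∈ conditioning set.
  P8: blocked at fork node W ∈ conditioning set.
{W} contains no descendant of S and blocks every backdoor path.
No other singleton works — e.g. {T} leaves P6 open — so {W} is the unique smallest valid adjustment set.

{W}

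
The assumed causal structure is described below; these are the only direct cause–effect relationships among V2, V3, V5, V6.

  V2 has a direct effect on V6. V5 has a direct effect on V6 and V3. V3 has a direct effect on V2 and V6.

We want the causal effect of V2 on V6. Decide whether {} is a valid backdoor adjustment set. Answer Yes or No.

Backdoor paths from V2 to V6 (paths whose first edge points into V2):
  P1: V2 <- V3 <- V5 -> V6
  P2: V2 <- V3 -> V6
Condition 1 (no descendant of V2 in the set): holds — descendants of V2 are {V6}; none are in {}.
Condition 2 (every backdoor path blocked by {}):
  P1: open — no interior node is in the conditioning set.
  P2: open — no interior node is in the conditioning set.
{} does not satisfy the backdoor criterion.

No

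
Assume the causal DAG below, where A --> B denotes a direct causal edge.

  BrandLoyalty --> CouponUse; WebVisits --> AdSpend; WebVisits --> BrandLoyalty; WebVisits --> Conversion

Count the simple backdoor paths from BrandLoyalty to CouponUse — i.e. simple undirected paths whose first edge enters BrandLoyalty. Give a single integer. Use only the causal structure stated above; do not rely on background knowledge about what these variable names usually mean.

0

A backdoor path from BrandLoyalty to CouponUse is any simple undirected path whose first edge points into BrandLoyalty (i.e. leaves BrandLoyalty via a parent).
Parents of BrandLoyalty: {WebVisits}.
No simple path from any parent of BrandLoyalty reaches CouponUse without revisiting BrandLoyalty, so there are no backdoor paths.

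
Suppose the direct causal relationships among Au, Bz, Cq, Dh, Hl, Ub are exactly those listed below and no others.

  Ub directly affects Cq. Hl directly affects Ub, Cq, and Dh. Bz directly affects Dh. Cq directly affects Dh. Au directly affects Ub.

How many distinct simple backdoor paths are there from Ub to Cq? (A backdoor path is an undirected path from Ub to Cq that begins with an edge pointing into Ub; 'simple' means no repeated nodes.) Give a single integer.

2

A backdoor path from Ub to Cq is any simple undirected path whose first edge points into Ub (i.e. leaves Ub via a parent).
Parents of Ub: {Au, Hl}.
Enumerating:
  P1: Ub <- Hl -> Cq
  P2: Ub <- Hl -> Dh <- Cq
That exhausts the simple backdoor paths. Count: 2.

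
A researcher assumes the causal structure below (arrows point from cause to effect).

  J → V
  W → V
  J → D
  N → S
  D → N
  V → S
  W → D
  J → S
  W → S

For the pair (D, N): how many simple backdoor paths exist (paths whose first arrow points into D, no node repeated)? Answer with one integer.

A backdoor path from D to N is any simple undirected path whose first edge points into D (i.e. leaves D via a parent).
Parents of D: {J, W}.
Enumerating:
  P1: D <- W -> V <- J -> S <- N
  P2: D <- W -> V -> S <- N
  P3: D <- W -> S <- N
  P4: D <- J -> V <- W -> S <- N
  P5: D <- J -> V -> S <- N
  P6: D <- J -> S <- N
That exhausts the simple backdoor paths. Count: 6.

6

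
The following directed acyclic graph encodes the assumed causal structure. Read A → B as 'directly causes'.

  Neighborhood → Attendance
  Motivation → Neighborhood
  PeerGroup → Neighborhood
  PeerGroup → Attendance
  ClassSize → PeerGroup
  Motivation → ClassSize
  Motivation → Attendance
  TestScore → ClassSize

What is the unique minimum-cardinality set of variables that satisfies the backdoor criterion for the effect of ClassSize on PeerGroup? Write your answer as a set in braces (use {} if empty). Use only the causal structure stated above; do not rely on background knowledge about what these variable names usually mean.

Variables eligible for adjustment (non-descendants of ClassSize, excluding ClassSize and PeerGroup): {Motivation, TestScore}.
Backdoor paths from ClassSize to PeerGroup:
  P1: ClassSize <- Motivation -> Neighborhood <- PeerGroup
  P2: ClassSize <- Motivation -> Neighborhood -> Attendance <- PeerGroup
  P3: ClassSize <- Motivation -> Attendance <- PeerGroup
  P4: ClassSize <- Motivation -> Attendance <- Neighborhood <- PeerGroup
Each backdoor path contains an unconditioned collider, so every path is already blocked with the empty conditioning set:
  P1: blocked at collider Neighborhood (neither it nor any descendant is in the conditioning set).
  P2: blocked at collider Attendance (neither it nor any descendant is in the conditioning set).
  P3: blocked at collider Attendance (neither it nor any descendant is in the conditioning set).
  P4: blocked at collider Attendance (neither it nor any descendant is in the conditioning set).
The empty set is therefore the unique smallest valid set.

{}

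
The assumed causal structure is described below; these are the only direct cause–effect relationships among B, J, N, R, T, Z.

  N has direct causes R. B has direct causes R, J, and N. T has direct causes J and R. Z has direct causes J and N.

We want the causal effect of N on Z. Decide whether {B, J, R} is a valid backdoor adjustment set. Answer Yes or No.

Backdoor paths from N to Z (paths whose first edge points into N):
  P1: N <- R -> T <- J -> Z
  P2: N <- R -> B <- J -> Z
Condition 1 (no descendant of N in the set): FAILS — B is a descendant of N.
Condition 2 (every backdoor path blocked by {B, J, R}):
  P1: blocked at fork node R ∈ conditioning set.
  P2: blocked at fork node R ∈ conditioning set.
{B, J, R} does not satisfy the backdoor criterion.

No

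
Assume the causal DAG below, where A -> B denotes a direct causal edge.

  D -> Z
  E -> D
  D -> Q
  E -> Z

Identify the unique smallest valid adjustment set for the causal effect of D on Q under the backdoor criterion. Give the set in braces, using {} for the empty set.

Variables eligible for adjustment (non-descendants of D, excluding D and Q): {E}.
Backdoor paths from D to Q:
  (none)
With no backdoor paths the empty set already satisfies the criterion, and it is trivially minimal.

{}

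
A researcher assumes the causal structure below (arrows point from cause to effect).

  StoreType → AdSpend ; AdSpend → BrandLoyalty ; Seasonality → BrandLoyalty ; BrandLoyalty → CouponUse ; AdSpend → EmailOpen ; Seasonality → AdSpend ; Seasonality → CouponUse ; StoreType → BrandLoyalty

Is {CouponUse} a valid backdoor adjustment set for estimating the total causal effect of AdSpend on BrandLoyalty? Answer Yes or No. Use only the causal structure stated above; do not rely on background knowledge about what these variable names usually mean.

No

Backdoor paths from AdSpend to BrandLoyalty (paths whose first edge points into AdSpend):
  P1: AdSpend <- Seasonality -> BrandLoyalty
  P2: AdSpend <- Seasonality -> CouponUse <- BrandLoyalty
  P3: AdSpend <- StoreType -> BrandLoyalty
Condition 1 (no descendant of AdSpend in the set): FAILS — CouponUse is a descendant of AdSpend.
Condition 2 (every backdoor path blocked by {CouponUse}):
  P1: open — no interior node is in the conditioning set.
  P2: open — collider(s) CouponUse are conditioned on (or have a conditioned descendant) and no non-collider on the path is in the set.
  P3: open — no interior node is in the conditioning set.
{CouponUse} does not satisfy the backdoor criterion.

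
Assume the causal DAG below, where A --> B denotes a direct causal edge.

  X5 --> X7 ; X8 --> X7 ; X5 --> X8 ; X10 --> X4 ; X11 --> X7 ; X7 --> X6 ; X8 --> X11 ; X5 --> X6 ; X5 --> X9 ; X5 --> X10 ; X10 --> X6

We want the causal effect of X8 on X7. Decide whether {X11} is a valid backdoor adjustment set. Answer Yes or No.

Backdoor paths from X8 to X7 (paths whose first edge points into X8):
  P1: X8 <- X5 -> X10 -> X6 <- X7
  P2: X8 <- X5 -> X7
  P3: X8 <- X5 -> X6 <- X7
Condition 1 (no descendant of X8 in the set): FAILS — X11 is a descendant of X8.
Condition 2 (every backdoor path blocked by {X11}):
  P1: blocked at collider X6 (neither it nor any descendant is in the conditioning set).
  P2: open — no interior node is in the conditioning set.
  P3: blocked at collider X6 (neither it nor any descendant is in the conditioning set).
{X11} does not satisfy the backdoor criterion.

No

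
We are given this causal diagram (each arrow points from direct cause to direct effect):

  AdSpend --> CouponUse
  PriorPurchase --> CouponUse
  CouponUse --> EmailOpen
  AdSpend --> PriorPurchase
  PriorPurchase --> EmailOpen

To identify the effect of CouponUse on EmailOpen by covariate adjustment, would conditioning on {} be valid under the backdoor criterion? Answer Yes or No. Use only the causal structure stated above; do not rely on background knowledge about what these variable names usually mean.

Backdoor paths from CouponUse to EmailOpen (paths whose first edge points into CouponUse):
  P1: CouponUse <- AdSpend -> PriorPurchase -> EmailOpen
  P2: CouponUse <- PriorPurchase -> EmailOpen
Condition 1 (no descendant of CouponUse in the set): holds — descendants of CouponUse are {EmailOpen}; none are in {}.
Condition 2 (every backdoor path blocked by {}):
  P1: open — no interior node is in the conditioning set.
  P2: open — no interior node is in the conditioning set.
{} does not satisfy the backdoor criterion.

No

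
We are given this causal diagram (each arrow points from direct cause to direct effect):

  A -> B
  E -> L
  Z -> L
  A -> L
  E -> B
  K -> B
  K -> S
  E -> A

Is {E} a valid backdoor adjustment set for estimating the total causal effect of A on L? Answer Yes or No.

Yes

Backdoor paths from A to L (paths whose first edge points into A):
  P1: A <- E -> L
Condition 1 (no descendant of A in the set): holds — descendants of A are {B, L}; none are in {E}.
Condition 2 (every backdoor path blocked by {E}):
  P1: blocked at fork node E ∈ conditioning set.
{E} satisfies the backdoor criterion.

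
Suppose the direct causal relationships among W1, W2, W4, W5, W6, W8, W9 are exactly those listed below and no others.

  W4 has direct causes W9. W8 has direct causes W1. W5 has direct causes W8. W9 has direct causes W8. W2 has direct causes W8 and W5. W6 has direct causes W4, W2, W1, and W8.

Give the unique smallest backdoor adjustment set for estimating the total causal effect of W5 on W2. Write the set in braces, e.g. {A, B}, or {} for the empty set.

Variables eligible for adjustment (non-descendants of W5, excluding W5 and W2): {W1, W4, W8, W9}.
Backdoor paths from W5 to W2:
  P1: W5 <- W8 <- W1 -> W6 <- W2
  P2: W5 <- W8 -> W9 -> W4 -> W6 <- W2
  P3: W5 <- W8 -> W2
  P4: W5 <- W8 -> W6 <- W2
The empty set is not sufficient: P3 (W5 <- W8 -> W2) has no collider blocking it and no conditioned non-collider, so it is open.
Try {W8}:
  P1: blocked at chain node W8 ∈ conditioning set.
  P2: blocked at fork node W8 ∈ conditioning set.
  P3: blocked at fork node W8 ∈ conditioning set.
  P4: blocked at fork node W8 ∈ conditioning set.
{W8} contains no descendant of W5 and blocks every backdoor path.
No other singleton works — e.g. {W1} leaves P3 open — so {W8} is the unique smallest valid adjustment set.

{W8}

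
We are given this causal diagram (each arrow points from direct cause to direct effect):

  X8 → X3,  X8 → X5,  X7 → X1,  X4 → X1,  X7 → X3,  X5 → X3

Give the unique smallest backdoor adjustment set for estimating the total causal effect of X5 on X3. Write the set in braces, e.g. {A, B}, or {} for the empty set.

{X8}

Variables eligible for adjustment (non-descendants of X5, excluding X5 and X3): {X1, X4, X7, X8}.
Backdoor paths from X5 to X3:
  P1: X5 <- X8 -> X3
The empty set is not sufficient: P1 (X5 <- X8 -> X3) has no collider blocking it and no conditioned non-collider, so it is open.
Try {X8}:
  P1: blocked at fork node X8 ∈ conditioning set.
{X8} contains no descendant of X5 and blocks every backdoor path.
No other singleton works — e.g. {X7} leaves P1 open — so {X8} is the unique smallest valid adjustment set.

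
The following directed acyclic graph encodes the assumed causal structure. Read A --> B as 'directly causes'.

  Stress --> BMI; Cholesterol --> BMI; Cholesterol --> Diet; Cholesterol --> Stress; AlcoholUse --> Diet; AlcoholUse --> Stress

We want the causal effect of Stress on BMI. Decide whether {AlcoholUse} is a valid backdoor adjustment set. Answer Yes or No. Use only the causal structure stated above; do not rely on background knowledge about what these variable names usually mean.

Backdoor paths from Stress to BMI (paths whose first edge points into Stress):
  P1: Stress <- Cholesterol -> BMI
  P2: Stress <- AlcoholUse -> Diet <- Cholesterol -> BMI
Condition 1 (no descendant of Stress in the set): holds — descendants of Stress are {BMI}; none are in {AlcoholUse}.
Condition 2 (every backdoor path blocked by {AlcoholUse}):
  P1: open — no interior node is in the conditioning set.
  P2: blocked at fork node AlcoholUse ∈ conditioning set.
{AlcoholUse} does not satisfy the backdoor criterion.

No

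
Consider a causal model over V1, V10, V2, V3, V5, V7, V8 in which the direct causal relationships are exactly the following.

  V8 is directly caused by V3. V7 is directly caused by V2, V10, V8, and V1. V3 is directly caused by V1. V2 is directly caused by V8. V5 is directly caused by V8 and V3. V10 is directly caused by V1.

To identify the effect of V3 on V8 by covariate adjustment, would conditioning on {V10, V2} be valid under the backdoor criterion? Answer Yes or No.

No

Backdoor paths from V3 to V8 (paths whose first edge points into V3):
  P1: V3 <- V1 -> V10 -> V7 <- V8
  P2: V3 <- V1 -> V10 -> V7 <- V2 <- V8
  P3: V3 <- V1 -> V7 <- V8
  P4: V3 <- V1 -> V7 <- V2 <- V8
Condition 1 (no descendant of V3 in the set): FAILS — V2 is a descendant of V3.
Condition 2 (every backdoor path blocked by {V10, V2}):
  P1: blocked at chain node V10 ∈ conditioning set.
  P2: blocked at chain node V10 ∈ conditioning set.
  P3: blocked at collider V7 (neither it nor any descendant is in the conditioning set).
  P4: blocked at collider V7 (neither it nor any descendant is in the conditioning set).
{V10, V2} does not satisfy the backdoor criterion.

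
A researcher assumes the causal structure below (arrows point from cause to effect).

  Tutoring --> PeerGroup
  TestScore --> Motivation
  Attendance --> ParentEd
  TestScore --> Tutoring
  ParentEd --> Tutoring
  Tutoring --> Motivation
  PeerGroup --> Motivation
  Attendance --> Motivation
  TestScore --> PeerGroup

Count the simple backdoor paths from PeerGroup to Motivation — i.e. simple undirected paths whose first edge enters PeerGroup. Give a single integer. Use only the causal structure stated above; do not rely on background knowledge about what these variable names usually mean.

A backdoor path from PeerGroup to Motivation is any simple undirected path whose first edge points into PeerGroup (i.e. leaves PeerGroup via a parent).
Parents of PeerGroup: {TestScore, Tutoring}.
Enumerating:
  P1: PeerGroup <- TestScore -> Tutoring <- ParentEd <- Attendance -> Motivation
  P2: PeerGroup <- TestScore -> Tutoring -> Motivation
  P3: PeerGroup <- TestScore -> Motivation
  P4: PeerGroup <- Tutoring <- TestScore -> Motivation
  P5: PeerGroup <- Tutoring <- ParentEd <- Attendance -> Motivation
  P6: PeerGroup <- Tutoring -> Motivation
That exhausts the simple backdoor paths. Count: 6.

6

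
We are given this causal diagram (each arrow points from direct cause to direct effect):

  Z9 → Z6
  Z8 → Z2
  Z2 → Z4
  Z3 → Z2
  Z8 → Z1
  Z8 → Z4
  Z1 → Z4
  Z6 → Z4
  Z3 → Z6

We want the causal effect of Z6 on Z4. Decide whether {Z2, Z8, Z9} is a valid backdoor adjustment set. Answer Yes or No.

Backdoor paths from Z6 to Z4 (paths whose first edge points into Z6):
  P1: Z6 <- Z3 -> Z2 <- Z8 -> Z1 -> Z4
  P2: Z6 <- Z3 -> Z2 <- Z8 -> Z4
  P3: Z6 <- Z3 -> Z2 -> Z4
Condition 1 (no descendant of Z6 in the set): holds — descendants of Z6 are {Z4}; none are in {Z2, Z8, Z9}.
Condition 2 (every backdoor path blocked by {Z2, Z8, Z9}):
  P1: blocked at fork node Z8 ∈ conditioning set.
  P2: blocked at fork node Z8 ∈ conditioning set.
  P3: blocked at chain node Z2 ∈ conditioning set.
{Z2, Z8, Z9} satisfies the backdoor criterion.

Yes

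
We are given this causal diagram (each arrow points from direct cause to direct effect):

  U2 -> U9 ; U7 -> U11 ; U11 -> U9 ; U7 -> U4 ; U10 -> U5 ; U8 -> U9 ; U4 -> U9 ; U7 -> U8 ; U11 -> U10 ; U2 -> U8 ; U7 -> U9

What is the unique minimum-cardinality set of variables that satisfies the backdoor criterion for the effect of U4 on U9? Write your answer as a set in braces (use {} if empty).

{U7}

Variables eligible for adjustment (non-descendants of U4, excluding U4 and U9): {U10, U11, U2, U5, U7, U8}.
Backdoor paths from U4 to U9:
  P1: U4 <- U7 -> U11 -> U9
  P2: U4 <- U7 -> U8 <- U2 -> U9
  P3: U4 <- U7 -> U8 -> U9
  P4: U4 <- U7 -> U9
The empty set is not sufficient: P1 (U4 <- U7 -> U11 -> U9) has no collider blocking it and no conditioned non-collider, so it is open.
Try {U7}:
  P1: blocked at fork node U7 ∈ conditioning set.
  P2: blocked at fork node U7 ∈ conditioning set.
  P3: blocked at fork node U7 ∈ conditioning set.
  P4: blocked at fork node U7 ∈ conditioning set.
{U7} contains no descendant of U4 and blocks every backdoor path.
No other singleton works — e.g. {U2} leaves P1 open — so {U7} is the unique smallest valid adjustment set.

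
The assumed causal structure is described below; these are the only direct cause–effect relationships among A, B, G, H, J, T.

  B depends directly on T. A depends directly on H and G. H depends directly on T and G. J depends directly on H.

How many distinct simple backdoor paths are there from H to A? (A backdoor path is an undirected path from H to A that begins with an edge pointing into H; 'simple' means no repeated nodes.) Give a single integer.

1

A backdoor path from H to A is any simple undirected path whose first edge points into H (i.e. leaves H via a parent).
Parents of H: {G, T}.
Enumerating:
  P1: H <- G -> A
That exhausts the simple backdoor paths. Count: 1.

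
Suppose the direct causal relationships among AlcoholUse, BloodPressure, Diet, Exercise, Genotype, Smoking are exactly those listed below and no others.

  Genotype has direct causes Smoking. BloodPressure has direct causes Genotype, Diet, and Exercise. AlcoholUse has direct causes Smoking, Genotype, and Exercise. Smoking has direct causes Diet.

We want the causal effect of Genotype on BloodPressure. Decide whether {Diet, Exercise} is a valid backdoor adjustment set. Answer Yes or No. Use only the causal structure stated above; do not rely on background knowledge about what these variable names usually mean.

Backdoor paths from Genotype to BloodPressure (paths whose first edge points into Genotype):
  P1: Genotype <- Smoking <- Diet -> BloodPressure
  P2: Genotype <- Smoking -> AlcoholUse <- Exercise -> BloodPressure
Condition 1 (no descendant of Genotype in the set): holds — descendants of Genotype are {AlcoholUse, BloodPressure}; none are in {Diet, Exercise}.
Condition 2 (every backdoor path blocked by {Diet, Exercise}):
  P1: blocked at fork node Diet ∈ conditioning set.
  P2: blocked at collider AlcoholUse (neither it nor any descendant is in the conditioning set).
{Diet, Exercise} satisfies the backdoor criterion.

Yes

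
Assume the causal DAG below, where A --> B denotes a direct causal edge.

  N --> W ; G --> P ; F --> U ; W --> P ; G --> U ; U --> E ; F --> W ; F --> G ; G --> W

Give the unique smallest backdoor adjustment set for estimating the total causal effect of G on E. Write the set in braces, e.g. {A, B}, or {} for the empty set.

{F}

Variables eligible for adjustment (non-descendants of G, excluding G and E): {F, N}.
Backdoor paths from G to E:
  P1: G <- F -> U -> E
The empty set is not sufficient: P1 (G <- F -> U -> E) has no collider blocking it and no conditioned non-collider, so it is open.
Try {F}:
  P1: blocked at fork node F ∈ conditioning set.
{F} contains no descendant of G and blocks every backdoor path.
No other singleton works — e.g. {N} leaves P1 open — so {F} is the unique smallest valid adjustment set.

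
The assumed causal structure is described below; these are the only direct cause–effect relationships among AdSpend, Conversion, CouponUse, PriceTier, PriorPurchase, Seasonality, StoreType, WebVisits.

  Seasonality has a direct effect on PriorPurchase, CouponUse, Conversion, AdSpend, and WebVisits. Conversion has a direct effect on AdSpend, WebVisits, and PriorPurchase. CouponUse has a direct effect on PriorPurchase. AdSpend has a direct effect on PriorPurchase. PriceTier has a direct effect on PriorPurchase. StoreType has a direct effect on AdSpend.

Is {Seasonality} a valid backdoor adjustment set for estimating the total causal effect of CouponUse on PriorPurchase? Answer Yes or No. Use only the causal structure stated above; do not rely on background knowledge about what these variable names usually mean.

Yes

Backdoor paths from CouponUse to PriorPurchase (paths whose first edge points into CouponUse):
  P1: CouponUse <- Seasonality -> Conversion -> AdSpend -> PriorPurchase
  P2: CouponUse <- Seasonality -> Conversion -> PriorPurchase
  P3: CouponUse <- Seasonality -> WebVisits <- Conversion -> AdSpend -> PriorPurchase
  P4: CouponUse <- Seasonality -> WebVisits <- Conversion -> PriorPurchase
  P5: CouponUse <- Seasonality -> AdSpend <- Conversion -> PriorPurchase
  P6: CouponUse <- Seasonality -> AdSpend -> PriorPurchase
  P7: CouponUse <- Seasonality -> PriorPurchase
Condition 1 (no descendant of CouponUse in the set): holds — descendants of CouponUse are {PriorPurchase}; none are in {Seasonality}.
Condition 2 (every backdoor path blocked by {Seasonality}):
  P1: blocked at fork node Seasonality ∈ conditioning set.
  P2: blocked at fork node Seasonality ∈ conditioning set.
  P3: blocked at fork node Seasonality ∈ conditioning set.
  P4: blocked at fork node Seasonality ∈ conditioning set.
  P5: blocked at fork node Seasonality ∈ conditioning set.
  P6: blocked at fork node Seasonality ∈ conditioning set.
  P7: blocked at fork node Seasonality ∈ conditioning set.
{Seasonality} satisfies the backdoor criterion.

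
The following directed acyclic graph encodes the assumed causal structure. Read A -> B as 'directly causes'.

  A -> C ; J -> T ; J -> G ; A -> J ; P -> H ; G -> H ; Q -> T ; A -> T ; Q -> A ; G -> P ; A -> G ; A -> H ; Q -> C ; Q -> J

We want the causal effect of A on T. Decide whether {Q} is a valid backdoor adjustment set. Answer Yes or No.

Backdoor paths from A to T (paths whose first edge points into A):
  P1: A <- Q -> J -> T
  P2: A <- Q -> T
Condition 1 (no descendant of A in the set): holds — descendants of A are {C, G, H, J, P, T}; none are in {Q}.
Condition 2 (every backdoor path blocked by {Q}):
  P1: blocked at fork node Q ∈ conditioning set.
  P2: blocked at fork node Q ∈ conditioning set.
{Q} satisfies the backdoor criterion.

Yes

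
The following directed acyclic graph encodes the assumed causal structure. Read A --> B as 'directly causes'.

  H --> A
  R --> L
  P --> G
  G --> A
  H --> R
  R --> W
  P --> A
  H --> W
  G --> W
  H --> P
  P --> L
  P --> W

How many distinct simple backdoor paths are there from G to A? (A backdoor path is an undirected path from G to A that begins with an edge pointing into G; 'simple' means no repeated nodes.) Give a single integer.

A backdoor path from G to A is any simple undirected path whose first edge points into G (i.e. leaves G via a parent).
Parents of G: {P}.
Enumerating:
  P1: G <- P <- H -> A
  P2: G <- P -> A
  P3: G <- P -> W <- H -> A
  P4: G <- P -> W <- R <- H -> A
  P5: G <- P -> L <- R <- H -> A
  P6: G <- P -> L <- R -> W <- H -> A
That exhausts the simple backdoor paths. Count: 6.

6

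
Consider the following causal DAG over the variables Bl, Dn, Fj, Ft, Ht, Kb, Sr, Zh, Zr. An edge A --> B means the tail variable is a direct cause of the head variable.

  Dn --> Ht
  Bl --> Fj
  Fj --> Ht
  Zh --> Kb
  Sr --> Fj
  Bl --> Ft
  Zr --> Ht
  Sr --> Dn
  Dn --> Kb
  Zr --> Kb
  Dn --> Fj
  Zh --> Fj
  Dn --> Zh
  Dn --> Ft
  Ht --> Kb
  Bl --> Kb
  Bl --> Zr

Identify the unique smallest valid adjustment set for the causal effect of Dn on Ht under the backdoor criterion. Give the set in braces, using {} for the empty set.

{Sr}

Variables eligible for adjustment (non-descendants of Dn, excluding Dn and Ht): {Bl, Sr, Zr}.
Backdoor paths from Dn to Ht:
  P1: Dn <- Sr -> Fj <- Bl -> Zr -> Ht
  P2: Dn <- Sr -> Fj <- Bl -> Zr -> Kb <- Ht
  P3: Dn <- Sr -> Fj <- Bl -> Kb <- Zr -> Ht
  P4: Dn <- Sr -> Fj <- Bl -> Kb <- Ht
  P5: Dn <- Sr -> Fj <- Zh -> Kb <- Bl -> Zr -> Ht
  P6: Dn <- Sr -> Fj <- Zh -> Kb <- Zr -> Ht
  P7: Dn <- Sr -> Fj <- Zh -> Kb <- Ht
  P8: Dn <- Sr -> Fj -> Ht
The empty set is not sufficient: P8 (Dn <- Sr -> Fj -> Ht) has no collider blocking it and no conditioned non-collider, so it is open.
Try {Sr}:
  P1: blocked at fork node Sr ∈ conditioning set.
  P2: blocked at fork node Sr ∈ conditioning set.
  P3: blocked at fork node Sr ∈ conditioning set.
  P4: blocked at fork node Sr ∈ conditioning set.
  P5: blocked at fork node Sr ∈ conditioning set.
  P6: blocked at fork node Sr ∈ conditioning set.
  P7: blocked at fork node Sr ∈ conditioning set.
  P8: blocked at fork node Sr ∈ conditioning set.
{Sr} contains no descendant of Dn and blocks every backdoor path.
No other singleton works — e.g. {Bl} leaves P8 open — so {Sr} is the unique smallest valid adjustment set.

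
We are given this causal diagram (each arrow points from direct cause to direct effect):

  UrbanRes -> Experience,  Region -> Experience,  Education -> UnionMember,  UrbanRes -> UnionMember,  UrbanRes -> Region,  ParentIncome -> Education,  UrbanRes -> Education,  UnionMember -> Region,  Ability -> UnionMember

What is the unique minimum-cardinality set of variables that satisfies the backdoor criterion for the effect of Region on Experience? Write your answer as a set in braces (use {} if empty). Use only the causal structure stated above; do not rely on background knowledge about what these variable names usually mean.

Variables eligible for adjustment (non-descendants of Region, excluding Region and Experience): {Ability, Education, ParentIncome, UnionMember, UrbanRes}.
Backdoor paths from Region to Experience:
  P1: Region <- UrbanRes -> Experience
  P2: Region <- UnionMember <- UrbanRes -> Experience
  P3: Region <- UnionMember <- Education <- UrbanRes -> Experience
The empty set is not sufficient: P1 (Region <- UrbanRes -> Experience) has no collider blocking it and no conditioned non-collider, so it is open.
Try {UrbanRes}:
  P1: blocked at fork node UrbanRes ∈ conditioning set.
  P2: blocked at fork node UrbanRes ∈ conditioning set.
  P3: blocked at fork node UrbanRes ∈ conditioning set.
{UrbanRes} contains no descendant of Region and blocks every backdoor path.
No other singleton works — e.g. {ParentIncome} leaves P1 open — so {UrbanRes} is the unique smallest valid adjustment set.

{UrbanRes}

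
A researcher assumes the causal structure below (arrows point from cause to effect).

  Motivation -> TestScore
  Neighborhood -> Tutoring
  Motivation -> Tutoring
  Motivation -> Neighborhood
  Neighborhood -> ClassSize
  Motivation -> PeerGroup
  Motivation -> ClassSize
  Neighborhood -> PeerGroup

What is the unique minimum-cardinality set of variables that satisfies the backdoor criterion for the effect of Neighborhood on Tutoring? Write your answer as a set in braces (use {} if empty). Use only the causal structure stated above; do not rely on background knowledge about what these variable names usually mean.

Variables eligible for adjustment (non-descendants of Neighborhood, excluding Neighborhood and Tutoring): {Motivation, TestScore}.
Backdoor paths from Neighborhood to Tutoring:
  P1: Neighborhood <- Motivation -> Tutoring
The empty set is not sufficient: P1 (Neighborhood <- Motivation -> Tutoring) has no collider blocking it and no conditioned non-collider, so it is open.
Try {Motivation}:
  P1: blocked at fork node Motivation ∈ conditioning set.
{Motivation} contains no descendant of Neighborhood and blocks every backdoor path.
No other singleton works — e.g. {TestScore} leaves P1 open — so {Motivation} is the unique smallest valid adjustment set.

{Motivation}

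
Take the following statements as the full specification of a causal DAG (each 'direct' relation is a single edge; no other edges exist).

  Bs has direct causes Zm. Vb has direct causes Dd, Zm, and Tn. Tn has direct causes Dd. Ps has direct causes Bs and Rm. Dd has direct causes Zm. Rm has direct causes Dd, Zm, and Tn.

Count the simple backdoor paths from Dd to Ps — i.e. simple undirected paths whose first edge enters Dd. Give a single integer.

A backdoor path from Dd to Ps is any simple undirected path whose first edge points into Dd (i.e. leaves Dd via a parent).
Parents of Dd: {Zm}.
Enumerating:
  P1: Dd <- Zm -> Bs -> Ps
  P2: Dd <- Zm -> Rm -> Ps
  P3: Dd <- Zm -> Vb <- Tn -> Rm -> Ps
That exhausts the simple backdoor paths. Count: 3.

3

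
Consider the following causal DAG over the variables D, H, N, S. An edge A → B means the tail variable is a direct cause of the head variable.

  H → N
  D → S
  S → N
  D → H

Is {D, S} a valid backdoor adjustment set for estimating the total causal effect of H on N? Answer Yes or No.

Yes

Backdoor paths from H to N (paths whose first edge points into H):
  P1: H <- D -> S -> N
Condition 1 (no descendant of H in the set): holds — descendants of H are {N}; none are in {D, S}.
Condition 2 (every backdoor path blocked by {D, S}):
  P1: blocked at fork node D ∈ conditioning set.
{D, S} satisfies the backdoor criterion.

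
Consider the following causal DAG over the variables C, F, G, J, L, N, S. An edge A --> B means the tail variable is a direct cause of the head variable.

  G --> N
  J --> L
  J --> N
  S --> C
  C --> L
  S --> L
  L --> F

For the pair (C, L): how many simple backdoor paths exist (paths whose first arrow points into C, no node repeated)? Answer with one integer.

A backdoor path from C to L is any simple undirected path whose first edge points into C (i.e. leaves C via a parent).
Parents of C: {S}.
Enumerating:
  P1: C <- S -> L
That exhausts the simple backdoor paths. Count: 1.

1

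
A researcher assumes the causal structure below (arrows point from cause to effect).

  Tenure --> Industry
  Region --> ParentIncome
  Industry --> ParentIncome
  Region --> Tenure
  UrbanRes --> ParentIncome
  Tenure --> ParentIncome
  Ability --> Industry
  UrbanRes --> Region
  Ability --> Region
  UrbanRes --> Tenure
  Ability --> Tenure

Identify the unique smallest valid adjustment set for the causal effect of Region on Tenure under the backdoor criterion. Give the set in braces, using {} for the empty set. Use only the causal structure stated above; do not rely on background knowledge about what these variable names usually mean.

Variables eligible for adjustment (non-descendants of Region, excluding Region and Tenure): {Ability, UrbanRes}.
Backdoor paths from Region to Tenure:
  P1: Region <- UrbanRes -> Tenure
  P2: Region <- UrbanRes -> ParentIncome <- Tenure
  P3: Region <- UrbanRes -> ParentIncome <- Industry <- Ability -> Tenure
  P4: Region <- UrbanRes -> ParentIncome <- Industry <- Tenure
  P5: Region <- Ability -> Tenure
  P6: Region <- Ability -> Industry <- Tenure
  P7: Region <- Ability -> Industry -> ParentIncome <- UrbanRes -> Tenure
  P8: Region <- Ability -> Industry -> ParentIncome <- Tenure
The empty set is not sufficient: P1 (Region <- UrbanRes -> Tenure) has no collider blocking it and no conditioned non-collider, so it is open.
Try {Ability, UrbanRes}:
  P1: blocked at fork node UrbanRes ∈ conditioning set.
  P2: blocked at fork node UrbanRes ∈ conditioning set.
  P3: blocked at fork node UrbanRes ∈ conditioning set.
  P4: blocked at fork node UrbanRes ∈ conditioning set.
  P5: blocked at fork node Ability ∈ conditioning set.
  P6: blocked at fork node Ability ∈ conditioning set.
  P7: blocked at fork node Ability ∈ conditioning set.
  P8: blocked at fork node Ability ∈ conditioning set.
{Ability, UrbanRes} contains no descendant of Region and blocks every backdoor path.
Every element of {Ability, UrbanRes} is needed (dropping Ability leaves P5 open; dropping UrbanRes leaves P1 open), so no proper subset is valid.
Among all size-2 subsets of the eligible variables, only {Ability, UrbanRes} blocks every backdoor path, so it is the unique smallest valid adjustment set.

{Ability, UrbanRes}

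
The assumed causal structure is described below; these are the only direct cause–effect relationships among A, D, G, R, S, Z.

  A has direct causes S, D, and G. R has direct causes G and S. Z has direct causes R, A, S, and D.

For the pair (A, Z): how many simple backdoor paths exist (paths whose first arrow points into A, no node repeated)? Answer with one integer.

A backdoor path from A to Z is any simple undirected path whose first edge points into A (i.e. leaves A via a parent).
Parents of A: {D, G, S}.
Enumerating:
  P1: A <- D -> Z
  P2: A <- S -> R -> Z
  P3: A <- S -> Z
  P4: A <- G -> R <- S -> Z
  P5: A <- G -> R -> Z
That exhausts the simple backdoor paths. Count: 5.

5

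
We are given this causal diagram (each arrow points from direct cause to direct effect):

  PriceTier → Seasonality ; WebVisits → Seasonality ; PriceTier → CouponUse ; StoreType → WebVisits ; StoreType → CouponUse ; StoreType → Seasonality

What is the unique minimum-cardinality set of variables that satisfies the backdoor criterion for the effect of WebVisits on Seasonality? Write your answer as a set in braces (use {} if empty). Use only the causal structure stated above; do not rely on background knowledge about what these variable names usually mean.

{StoreType}

Variables eligible for adjustment (non-descendants of WebVisits, excluding WebVisits and Seasonality): {CouponUse, PriceTier, StoreType}.
Backdoor paths from WebVisits to Seasonality:
  P1: WebVisits <- StoreType -> Seasonality
  P2: WebVisits <- StoreType -> CouponUse <- PriceTier -> Seasonality
The empty set is not sufficient: P1 (WebVisits <- StoreType -> Seasonality) has no collider blocking it and no conditioned non-collider, so it is open.
Try {StoreType}:
  P1: blocked at fork node StoreType ∈ conditioning set.
  P2: blocked at fork node StoreType ∈ conditioning set.
{StoreType} contains no descendant of WebVisits and blocks every backdoor path.
No other singleton works — e.g. {PriceTier} leaves P1 open — so {StoreType} is the unique smallest valid adjustment set.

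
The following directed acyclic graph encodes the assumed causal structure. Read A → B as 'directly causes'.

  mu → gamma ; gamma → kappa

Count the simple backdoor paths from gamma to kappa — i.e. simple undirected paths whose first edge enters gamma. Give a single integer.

0

A backdoor path from gamma to kappa is any simple undirected path whose first edge points into gamma (i.e. leaves gamma via a parent).
Parents of gamma: {mu}.
No simple path from any parent of gamma reaches kappa without revisiting gamma, so there are no backdoor paths.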